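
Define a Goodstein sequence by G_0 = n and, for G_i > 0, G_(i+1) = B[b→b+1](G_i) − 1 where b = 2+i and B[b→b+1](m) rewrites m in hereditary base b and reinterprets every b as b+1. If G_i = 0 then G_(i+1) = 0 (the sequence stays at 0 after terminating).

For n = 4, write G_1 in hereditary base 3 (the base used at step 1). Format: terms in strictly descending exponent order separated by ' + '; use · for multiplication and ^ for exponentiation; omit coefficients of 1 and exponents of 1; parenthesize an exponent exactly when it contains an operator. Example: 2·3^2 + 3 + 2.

2·3^2 + 2·3 + 2

base 2: 4 = 2^2; at 3: 3^3 = 27; next = 26
base 3: 26 = 2·3^2 + 2·3 + 2; at 4: 2·4^2 + 2·4 + 2 = 42; next = 41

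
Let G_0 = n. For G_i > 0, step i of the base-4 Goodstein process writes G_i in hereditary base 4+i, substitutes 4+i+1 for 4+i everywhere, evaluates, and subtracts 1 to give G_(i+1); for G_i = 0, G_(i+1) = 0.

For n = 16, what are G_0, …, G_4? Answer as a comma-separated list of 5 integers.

[0] 16 ≡ 4^2 (base 4). Lift 5: 25. −1: 24.
[1] 24 ≡ 4·5 + 4 (base 5). Lift 6: 28. −1: 27.
[2] 27 ≡ 4·6 + 3 (base 6). Lift 7: 31. −1: 30.
[3] 30 ≡ 4·7 + 2 (base 7). Lift 8: 34. −1: 33.

16, 24, 27, 30, 33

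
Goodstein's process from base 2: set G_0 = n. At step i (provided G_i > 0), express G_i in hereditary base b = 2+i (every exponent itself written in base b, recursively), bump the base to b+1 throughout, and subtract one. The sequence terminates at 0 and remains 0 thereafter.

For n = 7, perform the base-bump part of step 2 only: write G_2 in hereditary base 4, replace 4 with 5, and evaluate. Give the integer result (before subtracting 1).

3128

i=0: 7 = 2^2 + 2 + 1 (b=2); 2→3: 3^3 + 3 + 1 = 31; 31−1 = 30
i=1: 30 = 3^3 + 3 (b=3); 3→4: 4^4 + 4 = 260; 260−1 = 259
i=2: 259 = 4^4 + 3 (b=4); 4→5: 5^5 + 3 = 3128; 3128−1 = 3127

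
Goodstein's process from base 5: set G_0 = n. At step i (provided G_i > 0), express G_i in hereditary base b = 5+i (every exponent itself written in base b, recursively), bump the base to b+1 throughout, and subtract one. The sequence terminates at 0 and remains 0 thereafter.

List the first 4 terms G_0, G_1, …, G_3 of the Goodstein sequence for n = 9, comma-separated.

G_0=9  [base 5] 5 + 4  →[5↦6]→  6 + 4 = 10  −1 ⇒ G_1=9
G_1=9  [base 6] 6 + 3  →[6↦7]→  7 + 3 = 10  −1 ⇒ G_2=9
G_2=9  [base 7] 7 + 2  →[7↦8]→  8 + 2 = 10  −1 ⇒ G_3=9

9, 9, 9, 9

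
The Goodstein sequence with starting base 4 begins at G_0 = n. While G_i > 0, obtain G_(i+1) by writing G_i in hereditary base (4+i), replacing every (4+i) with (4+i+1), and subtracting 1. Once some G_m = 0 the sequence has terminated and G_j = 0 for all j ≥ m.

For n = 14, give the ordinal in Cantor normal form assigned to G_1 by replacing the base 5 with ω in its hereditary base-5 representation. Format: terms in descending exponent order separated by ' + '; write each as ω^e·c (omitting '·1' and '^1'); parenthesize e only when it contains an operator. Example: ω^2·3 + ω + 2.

14 —HB4→ 3·4 + 2 —bump→ 3·5 + 2 = 17 —(−1)→ 16
16 —HB5→ 3·5 + 1 —bump→ 3·6 + 1 = 19 —(−1)→ 18

ω·3 + 1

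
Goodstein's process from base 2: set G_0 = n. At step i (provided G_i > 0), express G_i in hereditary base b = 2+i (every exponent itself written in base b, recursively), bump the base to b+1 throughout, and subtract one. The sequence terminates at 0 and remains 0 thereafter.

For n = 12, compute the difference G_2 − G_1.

12 —HB2→ 2^(2 + 1) + 2^2 —bump→ 3^(3 + 1) + 3^3 = 108 —(−1)→ 107
107 —HB3→ 3^(3 + 1) + 2·3^2 + 2·3 + 2 —bump→ 4^(4 + 1) + 2·4^2 + 2·4 + 2 = 1066 —(−1)→ 1065

958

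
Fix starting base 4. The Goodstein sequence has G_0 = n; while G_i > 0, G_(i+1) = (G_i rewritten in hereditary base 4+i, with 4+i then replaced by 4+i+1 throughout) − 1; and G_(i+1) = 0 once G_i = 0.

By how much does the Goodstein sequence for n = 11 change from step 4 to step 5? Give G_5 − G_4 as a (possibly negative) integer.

G_0 = 11. HB_4(11) = 2·4 + 3. Bump = 13. G_1 = 12.
G_1 = 12. HB_5(12) = 2·5 + 2. Bump = 14. G_2 = 13.
G_2 = 13. HB_6(13) = 2·6 + 1. Bump = 15. G_3 = 14.
G_3 = 14. HB_7(14) = 2·7. Bump = 16. G_4 = 15.
G_4 = 15. HB_8(15) = 8 + 7. Bump = 16. G_5 = 15.

0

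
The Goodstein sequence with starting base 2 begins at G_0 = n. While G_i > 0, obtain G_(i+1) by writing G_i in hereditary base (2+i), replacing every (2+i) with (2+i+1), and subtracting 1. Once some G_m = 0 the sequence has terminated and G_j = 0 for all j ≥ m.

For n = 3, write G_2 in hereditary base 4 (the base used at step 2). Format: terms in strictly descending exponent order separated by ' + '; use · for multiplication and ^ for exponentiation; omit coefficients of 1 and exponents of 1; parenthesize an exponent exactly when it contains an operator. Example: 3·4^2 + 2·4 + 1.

3

step 0: 3 = 2 + 1; sub 3 for 2: 3 + 1; = 4; G_1 = 4−1 = 3
step 1: 3 = 3; sub 4 for 3: 4; = 4; G_2 = 4−1 = 3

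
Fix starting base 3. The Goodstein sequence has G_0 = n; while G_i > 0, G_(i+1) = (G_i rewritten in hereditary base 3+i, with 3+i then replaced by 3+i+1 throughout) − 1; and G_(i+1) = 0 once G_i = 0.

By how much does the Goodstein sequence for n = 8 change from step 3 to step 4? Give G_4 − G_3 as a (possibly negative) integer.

0

step 0: 8 = 2·3 + 2; sub 4 for 3: 2·4 + 2; = 10; G_1 = 10−1 = 9
step 1: 9 = 2·4 + 1; sub 5 for 4: 2·5 + 1; = 11; G_2 = 11−1 = 10
step 2: 10 = 2·5; sub 6 for 5: 2·6; = 12; G_3 = 12−1 = 11
step 3: 11 = 6 + 5; sub 7 for 6: 7 + 5; = 12; G_4 = 12−1 = 11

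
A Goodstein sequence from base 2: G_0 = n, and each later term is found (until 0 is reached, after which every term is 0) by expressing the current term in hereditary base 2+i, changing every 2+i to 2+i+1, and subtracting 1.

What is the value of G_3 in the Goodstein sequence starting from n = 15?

18752

(0) 15|_2 = 2^(2 + 1) + 2^2 + 2 + 1 ↦ 3^(3 + 1) + 3^3 + 3 + 1|_3 = 112 ⇒ 111
(1) 111|_3 = 3^(3 + 1) + 3^3 + 3 ↦ 4^(4 + 1) + 4^4 + 4|_4 = 1284 ⇒ 1283
(2) 1283|_4 = 4^(4 + 1) + 4^4 + 3 ↦ 5^(5 + 1) + 5^5 + 3|_5 = 18753 ⇒ 18752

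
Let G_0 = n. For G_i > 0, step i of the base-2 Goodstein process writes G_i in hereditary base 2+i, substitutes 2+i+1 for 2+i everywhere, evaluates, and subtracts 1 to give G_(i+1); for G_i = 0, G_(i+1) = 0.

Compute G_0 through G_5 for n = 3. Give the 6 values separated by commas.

(0) 3|_2 = 2 + 1 ↦ 3 + 1|_3 = 4 ⇒ 3
(1) 3|_3 = 3 ↦ 4|_4 = 4 ⇒ 3
(2) 3|_4 = 3 ↦ 3|_5 = 3 ⇒ 2
(3) 2|_5 = 2 ↦ 2|_6 = 2 ⇒ 1
(4) 1|_6 = 1 ↦ 1|_7 = 1 ⇒ 0

3, 3, 3, 2, 1, 0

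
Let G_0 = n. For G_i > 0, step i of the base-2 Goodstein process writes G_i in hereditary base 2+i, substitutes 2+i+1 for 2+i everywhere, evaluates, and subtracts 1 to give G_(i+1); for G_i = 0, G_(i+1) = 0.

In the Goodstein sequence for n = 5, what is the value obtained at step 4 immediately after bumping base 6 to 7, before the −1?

5 —HB2→ 2^2 + 1 —bump→ 3^3 + 1 = 28 —(−1)→ 27
27 —HB3→ 3^3 —bump→ 4^4 = 256 —(−1)→ 255
255 —HB4→ 3·4^3 + 3·4^2 + 3·4 + 3 —bump→ 3·5^3 + 3·5^2 + 3·5 + 3 = 468 —(−1)→ 467
467 —HB5→ 3·5^3 + 3·5^2 + 3·5 + 2 —bump→ 3·6^3 + 3·6^2 + 3·6 + 2 = 776 —(−1)→ 775
775 —HB6→ 3·6^3 + 3·6^2 + 3·6 + 1 —bump→ 3·7^3 + 3·7^2 + 3·7 + 1 = 1198 —(−1)→ 1197

1198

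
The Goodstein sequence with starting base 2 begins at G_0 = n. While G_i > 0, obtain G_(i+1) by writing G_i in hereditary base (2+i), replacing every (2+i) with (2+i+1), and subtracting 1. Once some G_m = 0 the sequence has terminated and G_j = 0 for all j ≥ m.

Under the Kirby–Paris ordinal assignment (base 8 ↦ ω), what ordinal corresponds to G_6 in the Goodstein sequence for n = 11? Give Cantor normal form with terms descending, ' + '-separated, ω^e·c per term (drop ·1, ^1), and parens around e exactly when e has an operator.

ω^ω·7 + ω^7·7 + ω^6·7 + ω^5·7 + ω^4·7 + ω^3·7 + ω^2·7 + ω·7 + 7

i=0: 11 = 2^(2 + 1) + 2 + 1 (b=2); 2→3: 3^(3 + 1) + 3 + 1 = 85; 85−1 = 84
i=1: 84 = 3^(3 + 1) + 3 (b=3); 3→4: 4^(4 + 1) + 4 = 1028; 1028−1 = 1027
i=2: 1027 = 4^(4 + 1) + 3 (b=4); 4→5: 5^(5 + 1) + 3 = 15628; 15628−1 = 15627
i=3: 15627 = 5^(5 + 1) + 2 (b=5); 5→6: 6^(6 + 1) + 2 = 279938; 279938−1 = 279937
i=4: 279937 = 6^(6 + 1) + 1 (b=6); 6→7: 7^(7 + 1) + 1 = 5764802; 5764802−1 = 5764801
i=5: 5764801 = 7^(7 + 1) (b=7); 7→8: 8^(8 + 1) = 134217728; 134217728−1 = 134217727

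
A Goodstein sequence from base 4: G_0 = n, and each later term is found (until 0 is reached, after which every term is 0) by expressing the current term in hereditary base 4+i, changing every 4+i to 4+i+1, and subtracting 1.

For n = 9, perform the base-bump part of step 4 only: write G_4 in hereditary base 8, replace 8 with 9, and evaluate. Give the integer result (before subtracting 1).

12

base 4: 9 = 2·4 + 1; at 5: 2·5 + 1 = 11; next = 10
base 5: 10 = 2·5; at 6: 2·6 = 12; next = 11
base 6: 11 = 6 + 5; at 7: 7 + 5 = 12; next = 11
base 7: 11 = 7 + 4; at 8: 8 + 4 = 12; next = 11
base 8: 11 = 8 + 3; at 9: 9 + 3 = 12; next = 11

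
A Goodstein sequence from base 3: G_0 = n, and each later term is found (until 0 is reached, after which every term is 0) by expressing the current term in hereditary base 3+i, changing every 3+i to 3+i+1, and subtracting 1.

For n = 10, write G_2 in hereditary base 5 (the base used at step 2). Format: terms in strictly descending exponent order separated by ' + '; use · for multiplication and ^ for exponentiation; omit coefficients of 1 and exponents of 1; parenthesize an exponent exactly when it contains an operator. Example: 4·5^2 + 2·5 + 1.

10 —HB3→ 3^2 + 1 —bump→ 4^2 + 1 = 17 —(−1)→ 16
16 —HB4→ 4^2 —bump→ 5^2 = 25 —(−1)→ 24
24 —HB5→ 4·5 + 4 —bump→ 4·6 + 4 = 28 —(−1)→ 27

4·5 + 4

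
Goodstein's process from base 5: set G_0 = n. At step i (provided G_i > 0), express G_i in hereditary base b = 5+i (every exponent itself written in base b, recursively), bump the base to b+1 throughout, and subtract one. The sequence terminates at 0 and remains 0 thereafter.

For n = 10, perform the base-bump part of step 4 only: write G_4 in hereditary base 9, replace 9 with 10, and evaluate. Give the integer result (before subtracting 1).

10 —HB5→ 2·5 —bump→ 2·6 = 12 —(−1)→ 11
11 —HB6→ 6 + 5 —bump→ 7 + 5 = 12 —(−1)→ 11
11 —HB7→ 7 + 4 —bump→ 8 + 4 = 12 —(−1)→ 11
11 —HB8→ 8 + 3 —bump→ 9 + 3 = 12 —(−1)→ 11

12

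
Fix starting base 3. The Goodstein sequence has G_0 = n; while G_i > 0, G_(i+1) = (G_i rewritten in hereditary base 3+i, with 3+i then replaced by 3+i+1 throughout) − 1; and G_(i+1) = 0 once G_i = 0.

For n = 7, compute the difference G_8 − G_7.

base 3: 7 = 2·3 + 1; at 4: 2·4 + 1 = 9; next = 8
base 4: 8 = 2·4; at 5: 2·5 = 10; next = 9
base 5: 9 = 5 + 4; at 6: 6 + 4 = 10; next = 9
base 6: 9 = 6 + 3; at 7: 7 + 3 = 10; next = 9
base 7: 9 = 7 + 2; at 8: 8 + 2 = 10; next = 9
base 8: 9 = 8 + 1; at 9: 9 + 1 = 10; next = 9
base 9: 9 = 9; at 10: 10 = 10; next = 9
base 10: 9 = 9; at 11: 9 = 9; next = 8

-1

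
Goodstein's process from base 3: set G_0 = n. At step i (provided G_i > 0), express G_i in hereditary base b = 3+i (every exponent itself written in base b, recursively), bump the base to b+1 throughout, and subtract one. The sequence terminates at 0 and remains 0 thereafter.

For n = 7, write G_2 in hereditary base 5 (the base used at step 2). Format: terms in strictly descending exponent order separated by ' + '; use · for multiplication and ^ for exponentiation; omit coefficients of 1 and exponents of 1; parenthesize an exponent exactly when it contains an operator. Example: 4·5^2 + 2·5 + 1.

5 + 4

7 —HB3→ 2·3 + 1 —bump→ 2·4 + 1 = 9 —(−1)→ 8
8 —HB4→ 2·4 —bump→ 2·5 = 10 —(−1)→ 9
9 —HB5→ 5 + 4 —bump→ 6 + 4 = 10 —(−1)→ 9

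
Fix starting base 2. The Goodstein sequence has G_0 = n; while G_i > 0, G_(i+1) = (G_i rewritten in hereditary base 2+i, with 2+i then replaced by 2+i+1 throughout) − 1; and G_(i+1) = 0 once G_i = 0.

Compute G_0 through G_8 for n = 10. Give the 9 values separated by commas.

G_0=10  [base 2] 2^(2 + 1) + 2  →[2↦3]→  3^(3 + 1) + 3 = 84  −1 ⇒ G_1=83
G_1=83  [base 3] 3^(3 + 1) + 2  →[3↦4]→  4^(4 + 1) + 2 = 1026  −1 ⇒ G_2=1025
G_2=1025  [base 4] 4^(4 + 1) + 1  →[4↦5]→  5^(5 + 1) + 1 = 15626  −1 ⇒ G_3=15625
G_3=15625  [base 5] 5^(5 + 1)  →[5↦6]→  6^(6 + 1) = 279936  −1 ⇒ G_4=279935
G_4=279935  [base 6] 5·6^6 + 5·6^5 + 5·6^4 + 5·6^3 + 5·6^2 + 5·6 + 5  →[6↦7]→  5·7^7 + 5·7^5 + 5·7^4 + 5·7^3 + 5·7^2 + 5·7 + 5 = 4215755  −1 ⇒ G_5=4215754
G_5=4215754  [base 7] 5·7^7 + 5·7^5 + 5·7^4 + 5·7^3 + 5·7^2 + 5·7 + 4  →[7↦8]→  5·8^8 + 5·8^5 + 5·8^4 + 5·8^3 + 5·8^2 + 5·8 + 4 = 84073324  −1 ⇒ G_6=84073323
G_6=84073323  [base 8] 5·8^8 + 5·8^5 + 5·8^4 + 5·8^3 + 5·8^2 + 5·8 + 3  →[8↦9]→  5·9^9 + 5·9^5 + 5·9^4 + 5·9^3 + 5·9^2 + 5·9 + 3 = 1937434593  −1 ⇒ G_7=1937434592
G_7=1937434592  [base 9] 5·9^9 + 5·9^5 + 5·9^4 + 5·9^3 + 5·9^2 + 5·9 + 2  →[9↦10]→  5·10^10 + 5·10^5 + 5·10^4 + 5·10^3 + 5·10^2 + 5·10 + 2 = 50000555552  −1 ⇒ G_8=50000555551

10, 83, 1025, 15625, 279935, 4215754, 84073323, 1937434592, 50000555551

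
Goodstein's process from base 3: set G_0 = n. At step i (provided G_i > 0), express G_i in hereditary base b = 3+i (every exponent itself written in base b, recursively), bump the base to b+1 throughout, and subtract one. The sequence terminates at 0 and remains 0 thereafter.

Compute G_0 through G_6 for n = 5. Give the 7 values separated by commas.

5, 5, 5, 5, 4, 3, 2

step 0: 5 = 3 + 2; sub 4 for 3: 4 + 2; = 6; G_1 = 6−1 = 5
step 1: 5 = 4 + 1; sub 5 for 4: 5 + 1; = 6; G_2 = 6−1 = 5
step 2: 5 = 5; sub 6 for 5: 6; = 6; G_3 = 6−1 = 5
step 3: 5 = 5; sub 7 for 6: 5; = 5; G_4 = 5−1 = 4
step 4: 4 = 4; sub 8 for 7: 4; = 4; G_5 = 4−1 = 3
step 5: 3 = 3; sub 9 for 8: 3; = 3; G_6 = 3−1 = 2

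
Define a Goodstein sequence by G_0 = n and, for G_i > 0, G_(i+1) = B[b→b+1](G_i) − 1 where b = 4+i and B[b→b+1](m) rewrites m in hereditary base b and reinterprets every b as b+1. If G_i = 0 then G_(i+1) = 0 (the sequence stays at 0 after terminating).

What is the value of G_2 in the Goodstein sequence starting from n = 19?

37

base 4: 19 = 4^2 + 3; at 5: 5^2 + 3 = 28; next = 27
base 5: 27 = 5^2 + 2; at 6: 6^2 + 2 = 38; next = 37
base 6: 37 = 6^2 + 1; at 7: 7^2 + 1 = 50; next = 49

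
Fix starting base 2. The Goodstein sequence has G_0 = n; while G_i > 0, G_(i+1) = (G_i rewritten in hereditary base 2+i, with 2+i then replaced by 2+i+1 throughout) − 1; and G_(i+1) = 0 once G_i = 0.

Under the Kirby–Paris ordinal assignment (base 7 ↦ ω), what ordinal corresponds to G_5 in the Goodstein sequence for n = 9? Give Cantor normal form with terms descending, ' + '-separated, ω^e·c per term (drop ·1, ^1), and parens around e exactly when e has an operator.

(0) 9|_2 = 2^(2 + 1) + 1 ↦ 3^(3 + 1) + 1|_3 = 82 ⇒ 81
(1) 81|_3 = 3^(3 + 1) ↦ 4^(4 + 1)|_4 = 1024 ⇒ 1023
(2) 1023|_4 = 3·4^4 + 3·4^3 + 3·4^2 + 3·4 + 3 ↦ 3·5^5 + 3·5^3 + 3·5^2 + 3·5 + 3|_5 = 9843 ⇒ 9842
(3) 9842|_5 = 3·5^5 + 3·5^3 + 3·5^2 + 3·5 + 2 ↦ 3·6^6 + 3·6^3 + 3·6^2 + 3·6 + 2|_6 = 140744 ⇒ 140743
(4) 140743|_6 = 3·6^6 + 3·6^3 + 3·6^2 + 3·6 + 1 ↦ 3·7^7 + 3·7^3 + 3·7^2 + 3·7 + 1|_7 = 2471827 ⇒ 2471826

ω^ω·3 + ω^3·3 + ω^2·3 + ω·3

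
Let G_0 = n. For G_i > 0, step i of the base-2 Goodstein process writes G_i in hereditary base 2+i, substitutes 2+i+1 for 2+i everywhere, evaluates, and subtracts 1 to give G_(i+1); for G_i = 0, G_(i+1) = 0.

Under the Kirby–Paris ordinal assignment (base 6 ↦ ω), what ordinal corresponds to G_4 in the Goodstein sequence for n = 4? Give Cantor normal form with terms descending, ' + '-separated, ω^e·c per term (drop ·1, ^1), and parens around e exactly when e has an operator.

base 2: 4 = 2^2; at 3: 3^3 = 27; next = 26
base 3: 26 = 2·3^2 + 2·3 + 2; at 4: 2·4^2 + 2·4 + 2 = 42; next = 41
base 4: 41 = 2·4^2 + 2·4 + 1; at 5: 2·5^2 + 2·5 + 1 = 61; next = 60
base 5: 60 = 2·5^2 + 2·5; at 6: 2·6^2 + 2·6 = 84; next = 83

ω^2·2 + ω + 5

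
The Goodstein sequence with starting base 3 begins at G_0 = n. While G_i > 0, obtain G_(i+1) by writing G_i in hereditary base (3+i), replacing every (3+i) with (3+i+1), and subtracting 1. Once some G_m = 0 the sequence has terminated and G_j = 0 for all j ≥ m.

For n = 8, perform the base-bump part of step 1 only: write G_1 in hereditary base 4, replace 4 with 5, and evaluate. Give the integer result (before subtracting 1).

11

i=0: 8 = 2·3 + 2 (b=3); 3→4: 2·4 + 2 = 10; 10−1 = 9
i=1: 9 = 2·4 + 1 (b=4); 4→5: 2·5 + 1 = 11; 11−1 = 10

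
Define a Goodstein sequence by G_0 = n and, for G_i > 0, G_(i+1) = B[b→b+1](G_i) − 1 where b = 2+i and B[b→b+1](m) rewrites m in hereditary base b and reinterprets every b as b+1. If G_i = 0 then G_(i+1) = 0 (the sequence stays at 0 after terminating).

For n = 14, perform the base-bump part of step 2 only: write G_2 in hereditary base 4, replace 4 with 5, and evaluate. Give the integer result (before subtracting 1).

18751

i=0: 14 = 2^(2 + 1) + 2^2 + 2 (b=2); 2→3: 3^(3 + 1) + 3^3 + 3 = 111; 111−1 = 110
i=1: 110 = 3^(3 + 1) + 3^3 + 2 (b=3); 3→4: 4^(4 + 1) + 4^4 + 2 = 1282; 1282−1 = 1281
i=2: 1281 = 4^(4 + 1) + 4^4 + 1 (b=4); 4→5: 5^(5 + 1) + 5^5 + 1 = 18751; 18751−1 = 18750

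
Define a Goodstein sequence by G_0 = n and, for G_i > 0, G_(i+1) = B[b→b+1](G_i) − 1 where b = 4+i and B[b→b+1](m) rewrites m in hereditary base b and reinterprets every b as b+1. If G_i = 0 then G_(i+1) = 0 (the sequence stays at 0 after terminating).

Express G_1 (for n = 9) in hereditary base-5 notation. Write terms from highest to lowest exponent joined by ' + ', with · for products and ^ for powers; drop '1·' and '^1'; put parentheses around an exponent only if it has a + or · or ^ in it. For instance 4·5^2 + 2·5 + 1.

2·5

base 4: 9 = 2·4 + 1; at 5: 2·5 + 1 = 11; next = 10
base 5: 10 = 2·5; at 6: 2·6 = 12; next = 11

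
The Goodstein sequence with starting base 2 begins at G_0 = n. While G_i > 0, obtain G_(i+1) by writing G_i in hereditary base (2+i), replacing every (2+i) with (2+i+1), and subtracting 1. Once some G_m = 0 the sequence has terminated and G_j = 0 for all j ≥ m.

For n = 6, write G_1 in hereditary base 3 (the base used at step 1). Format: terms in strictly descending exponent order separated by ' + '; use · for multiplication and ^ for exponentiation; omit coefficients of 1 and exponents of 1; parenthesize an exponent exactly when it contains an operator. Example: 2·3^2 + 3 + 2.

G_0=6  [base 2] 2^2 + 2  →[2↦3]→  3^3 + 3 = 30  −1 ⇒ G_1=29
G_1=29  [base 3] 3^3 + 2  →[3↦4]→  4^4 + 2 = 258  −1 ⇒ G_2=257

3^3 + 2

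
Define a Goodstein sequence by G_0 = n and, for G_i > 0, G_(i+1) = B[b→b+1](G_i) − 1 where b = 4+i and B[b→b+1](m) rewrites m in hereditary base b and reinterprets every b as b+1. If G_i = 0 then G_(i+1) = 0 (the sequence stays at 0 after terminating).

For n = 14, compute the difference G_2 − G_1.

[0] 14 ≡ 3·4 + 2 (base 4). Lift 5: 17. −1: 16.
[1] 16 ≡ 3·5 + 1 (base 5). Lift 6: 19. −1: 18.

2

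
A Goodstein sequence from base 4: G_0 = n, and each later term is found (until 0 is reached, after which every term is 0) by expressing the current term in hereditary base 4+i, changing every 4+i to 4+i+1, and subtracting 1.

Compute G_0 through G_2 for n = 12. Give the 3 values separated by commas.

G_0 = 12. HB_4(12) = 3·4. Bump = 15. G_1 = 14.
G_1 = 14. HB_5(14) = 2·5 + 4. Bump = 16. G_2 = 15.

12, 14, 15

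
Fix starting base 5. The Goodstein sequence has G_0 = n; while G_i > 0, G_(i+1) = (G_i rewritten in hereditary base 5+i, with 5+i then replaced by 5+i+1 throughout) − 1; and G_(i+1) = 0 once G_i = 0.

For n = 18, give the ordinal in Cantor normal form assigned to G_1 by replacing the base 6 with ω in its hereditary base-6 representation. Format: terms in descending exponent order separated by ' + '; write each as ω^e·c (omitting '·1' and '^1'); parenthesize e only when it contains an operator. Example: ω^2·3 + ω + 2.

G_0 = 18. HB_5(18) = 3·5 + 3. Bump = 21. G_1 = 20.
G_1 = 20. HB_6(20) = 3·6 + 2. Bump = 23. G_2 = 22.

ω·3 + 2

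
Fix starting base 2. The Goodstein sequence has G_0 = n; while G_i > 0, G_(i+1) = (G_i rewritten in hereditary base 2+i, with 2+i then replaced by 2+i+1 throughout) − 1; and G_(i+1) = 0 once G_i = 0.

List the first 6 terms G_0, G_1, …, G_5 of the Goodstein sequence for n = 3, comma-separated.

(0) 3|_2 = 2 + 1 ↦ 3 + 1|_3 = 4 ⇒ 3
(1) 3|_3 = 3 ↦ 4|_4 = 4 ⇒ 3
(2) 3|_4 = 3 ↦ 3|_5 = 3 ⇒ 2
(3) 2|_5 = 2 ↦ 2|_6 = 2 ⇒ 1
(4) 1|_6 = 1 ↦ 1|_7 = 1 ⇒ 0

3, 3, 3, 2, 1, 0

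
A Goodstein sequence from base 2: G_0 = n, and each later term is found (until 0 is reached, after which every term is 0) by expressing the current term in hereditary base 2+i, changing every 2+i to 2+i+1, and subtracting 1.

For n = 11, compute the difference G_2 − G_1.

G_0=11  [base 2] 2^(2 + 1) + 2 + 1  →[2↦3]→  3^(3 + 1) + 3 + 1 = 85  −1 ⇒ G_1=84
G_1=84  [base 3] 3^(3 + 1) + 3  →[3↦4]→  4^(4 + 1) + 4 = 1028  −1 ⇒ G_2=1027

943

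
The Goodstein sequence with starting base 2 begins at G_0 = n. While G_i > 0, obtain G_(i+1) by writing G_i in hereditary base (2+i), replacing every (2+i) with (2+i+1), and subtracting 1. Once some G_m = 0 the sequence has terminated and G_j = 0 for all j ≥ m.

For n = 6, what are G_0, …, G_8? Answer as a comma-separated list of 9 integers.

6 —HB2→ 2^2 + 2 —bump→ 3^3 + 3 = 30 —(−1)→ 29
29 —HB3→ 3^3 + 2 —bump→ 4^4 + 2 = 258 —(−1)→ 257
257 —HB4→ 4^4 + 1 —bump→ 5^5 + 1 = 3126 —(−1)→ 3125
3125 —HB5→ 5^5 —bump→ 6^6 = 46656 —(−1)→ 46655
46655 —HB6→ 5·6^5 + 5·6^4 + 5·6^3 + 5·6^2 + 5·6 + 5 —bump→ 5·7^5 + 5·7^4 + 5·7^3 + 5·7^2 + 5·7 + 5 = 98040 —(−1)→ 98039
98039 —HB7→ 5·7^5 + 5·7^4 + 5·7^3 + 5·7^2 + 5·7 + 4 —bump→ 5·8^5 + 5·8^4 + 5·8^3 + 5·8^2 + 5·8 + 4 = 187244 —(−1)→ 187243
187243 —HB8→ 5·8^5 + 5·8^4 + 5·8^3 + 5·8^2 + 5·8 + 3 —bump→ 5·9^5 + 5·9^4 + 5·9^3 + 5·9^2 + 5·9 + 3 = 332148 —(−1)→ 332147
332147 —HB9→ 5·9^5 + 5·9^4 + 5·9^3 + 5·9^2 + 5·9 + 2 —bump→ 5·10^5 + 5·10^4 + 5·10^3 + 5·10^2 + 5·10 + 2 = 555552 —(−1)→ 555551

6, 29, 257, 3125, 46655, 98039, 187243, 332147, 555551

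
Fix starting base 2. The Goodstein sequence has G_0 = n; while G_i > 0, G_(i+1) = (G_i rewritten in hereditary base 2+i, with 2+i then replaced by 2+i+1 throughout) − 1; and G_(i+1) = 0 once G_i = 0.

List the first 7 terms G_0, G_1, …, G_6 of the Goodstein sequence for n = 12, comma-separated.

12, 107, 1065, 15685, 280019, 5764910, 134217867

12 —HB2→ 2^(2 + 1) + 2^2 —bump→ 3^(3 + 1) + 3^3 = 108 —(−1)→ 107
107 —HB3→ 3^(3 + 1) + 2·3^2 + 2·3 + 2 —bump→ 4^(4 + 1) + 2·4^2 + 2·4 + 2 = 1066 —(−1)→ 1065
1065 —HB4→ 4^(4 + 1) + 2·4^2 + 2·4 + 1 —bump→ 5^(5 + 1) + 2·5^2 + 2·5 + 1 = 15686 —(−1)→ 15685
15685 —HB5→ 5^(5 + 1) + 2·5^2 + 2·5 —bump→ 6^(6 + 1) + 2·6^2 + 2·6 = 280020 —(−1)→ 280019
280019 —HB6→ 6^(6 + 1) + 2·6^2 + 6 + 5 —bump→ 7^(7 + 1) + 2·7^2 + 7 + 5 = 5764911 —(−1)→ 5764910
5764910 —HB7→ 7^(7 + 1) + 2·7^2 + 7 + 4 —bump→ 8^(8 + 1) + 2·8^2 + 8 + 4 = 134217868 —(−1)→ 134217867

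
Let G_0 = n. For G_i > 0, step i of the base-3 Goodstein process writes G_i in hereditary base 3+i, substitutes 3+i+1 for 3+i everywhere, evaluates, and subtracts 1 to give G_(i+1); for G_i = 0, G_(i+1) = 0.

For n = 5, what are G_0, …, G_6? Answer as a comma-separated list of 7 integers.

i=0: 5 = 3 + 2 (b=3); 3→4: 4 + 2 = 6; 6−1 = 5
i=1: 5 = 4 + 1 (b=4); 4→5: 5 + 1 = 6; 6−1 = 5
i=2: 5 = 5 (b=5); 5→6: 6 = 6; 6−1 = 5
i=3: 5 = 5 (b=6); 6→7: 5 = 5; 5−1 = 4
i=4: 4 = 4 (b=7); 7→8: 4 = 4; 4−1 = 3
i=5: 3 = 3 (b=8); 8→9: 3 = 3; 3−1 = 2

5, 5, 5, 5, 4, 3, 2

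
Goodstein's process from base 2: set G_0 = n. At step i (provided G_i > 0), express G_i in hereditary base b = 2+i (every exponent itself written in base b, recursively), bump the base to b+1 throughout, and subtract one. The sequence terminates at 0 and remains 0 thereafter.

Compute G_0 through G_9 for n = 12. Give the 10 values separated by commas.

12, 107, 1065, 15685, 280019, 5764910, 134217867, 3486784574, 100000000211, 3138428376974

[0] 12 ≡ 2^(2 + 1) + 2^2 (base 2). Lift 3: 108. −1: 107.
[1] 107 ≡ 3^(3 + 1) + 2·3^2 + 2·3 + 2 (base 3). Lift 4: 1066. −1: 1065.
[2] 1065 ≡ 4^(4 + 1) + 2·4^2 + 2·4 + 1 (base 4). Lift 5: 15686. −1: 15685.
[3] 15685 ≡ 5^(5 + 1) + 2·5^2 + 2·5 (base 5). Lift 6: 280020. −1: 280019.
[4] 280019 ≡ 6^(6 + 1) + 2·6^2 + 6 + 5 (base 6). Lift 7: 5764911. −1: 5764910.
[5] 5764910 ≡ 7^(7 + 1) + 2·7^2 + 7 + 4 (base 7). Lift 8: 134217868. −1: 134217867.
[6] 134217867 ≡ 8^(8 + 1) + 2·8^2 + 8 + 3 (base 8). Lift 9: 3486784575. −1: 3486784574.
[7] 3486784574 ≡ 9^(9 + 1) + 2·9^2 + 9 + 2 (base 9). Lift 10: 100000000212. −1: 100000000211.
[8] 100000000211 ≡ 10^(10 + 1) + 2·10^2 + 10 + 1 (base 10). Lift 11: 3138428376975. −1: 3138428376974.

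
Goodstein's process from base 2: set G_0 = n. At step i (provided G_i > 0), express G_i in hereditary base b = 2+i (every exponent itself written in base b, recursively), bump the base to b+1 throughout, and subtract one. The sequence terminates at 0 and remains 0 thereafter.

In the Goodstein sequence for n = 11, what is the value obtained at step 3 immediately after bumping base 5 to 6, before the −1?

G_0=11  [base 2] 2^(2 + 1) + 2 + 1  →[2↦3]→  3^(3 + 1) + 3 + 1 = 85  −1 ⇒ G_1=84
G_1=84  [base 3] 3^(3 + 1) + 3  →[3↦4]→  4^(4 + 1) + 4 = 1028  −1 ⇒ G_2=1027
G_2=1027  [base 4] 4^(4 + 1) + 3  →[4↦5]→  5^(5 + 1) + 3 = 15628  −1 ⇒ G_3=15627
G_3=15627  [base 5] 5^(5 + 1) + 2  →[5↦6]→  6^(6 + 1) + 2 = 279938  −1 ⇒ G_4=279937

279938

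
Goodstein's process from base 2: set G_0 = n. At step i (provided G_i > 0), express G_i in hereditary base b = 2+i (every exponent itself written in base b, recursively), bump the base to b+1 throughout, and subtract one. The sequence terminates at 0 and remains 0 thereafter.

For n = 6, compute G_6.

base 2: 6 = 2^2 + 2; at 3: 3^3 + 3 = 30; next = 29
base 3: 29 = 3^3 + 2; at 4: 4^4 + 2 = 258; next = 257
base 4: 257 = 4^4 + 1; at 5: 5^5 + 1 = 3126; next = 3125
base 5: 3125 = 5^5; at 6: 6^6 = 46656; next = 46655
base 6: 46655 = 5·6^5 + 5·6^4 + 5·6^3 + 5·6^2 + 5·6 + 5; at 7: 5·7^5 + 5·7^4 + 5·7^3 + 5·7^2 + 5·7 + 5 = 98040; next = 98039
base 7: 98039 = 5·7^5 + 5·7^4 + 5·7^3 + 5·7^2 + 5·7 + 4; at 8: 5·8^5 + 5·8^4 + 5·8^3 + 5·8^2 + 5·8 + 4 = 187244; next = 187243
base 8: 187243 = 5·8^5 + 5·8^4 + 5·8^3 + 5·8^2 + 5·8 + 3; at 9: 5·9^5 + 5·9^4 + 5·9^3 + 5·9^2 + 5·9 + 3 = 332148; next = 332147

187243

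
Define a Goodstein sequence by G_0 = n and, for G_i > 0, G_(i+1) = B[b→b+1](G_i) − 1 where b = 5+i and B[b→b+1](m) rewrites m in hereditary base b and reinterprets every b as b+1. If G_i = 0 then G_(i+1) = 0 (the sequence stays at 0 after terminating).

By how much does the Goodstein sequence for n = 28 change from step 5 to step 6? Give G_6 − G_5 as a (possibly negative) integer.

step 0: 28 = 5^2 + 3; sub 6 for 5: 6^2 + 3; = 39; G_1 = 39−1 = 38
step 1: 38 = 6^2 + 2; sub 7 for 6: 7^2 + 2; = 51; G_2 = 51−1 = 50
step 2: 50 = 7^2 + 1; sub 8 for 7: 8^2 + 1; = 65; G_3 = 65−1 = 64
step 3: 64 = 8^2; sub 9 for 8: 9^2; = 81; G_4 = 81−1 = 80
step 4: 80 = 8·9 + 8; sub 10 for 9: 8·10 + 8; = 88; G_5 = 88−1 = 87
step 5: 87 = 8·10 + 7; sub 11 for 10: 8·11 + 7; = 95; G_6 = 95−1 = 94

7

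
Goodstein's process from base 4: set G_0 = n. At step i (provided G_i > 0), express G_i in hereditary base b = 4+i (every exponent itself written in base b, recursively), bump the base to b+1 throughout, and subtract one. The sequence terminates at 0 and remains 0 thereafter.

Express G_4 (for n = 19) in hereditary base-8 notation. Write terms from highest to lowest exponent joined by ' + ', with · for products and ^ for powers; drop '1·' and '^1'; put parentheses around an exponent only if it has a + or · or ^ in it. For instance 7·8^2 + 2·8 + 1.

7·8 + 7

(0) 19|_4 = 4^2 + 3 ↦ 5^2 + 3|_5 = 28 ⇒ 27
(1) 27|_5 = 5^2 + 2 ↦ 6^2 + 2|_6 = 38 ⇒ 37
(2) 37|_6 = 6^2 + 1 ↦ 7^2 + 1|_7 = 50 ⇒ 49
(3) 49|_7 = 7^2 ↦ 8^2|_8 = 64 ⇒ 63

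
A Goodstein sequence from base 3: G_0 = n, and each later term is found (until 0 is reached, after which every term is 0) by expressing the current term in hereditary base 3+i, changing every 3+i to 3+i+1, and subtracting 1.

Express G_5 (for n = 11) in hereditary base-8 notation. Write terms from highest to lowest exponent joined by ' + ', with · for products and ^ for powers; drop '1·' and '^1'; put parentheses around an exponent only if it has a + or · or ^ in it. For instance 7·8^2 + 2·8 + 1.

5·8 + 3

base 3: 11 = 3^2 + 2; at 4: 4^2 + 2 = 18; next = 17
base 4: 17 = 4^2 + 1; at 5: 5^2 + 1 = 26; next = 25
base 5: 25 = 5^2; at 6: 6^2 = 36; next = 35
base 6: 35 = 5·6 + 5; at 7: 5·7 + 5 = 40; next = 39
base 7: 39 = 5·7 + 4; at 8: 5·8 + 4 = 44; next = 43
base 8: 43 = 5·8 + 3; at 9: 5·9 + 3 = 48; next = 47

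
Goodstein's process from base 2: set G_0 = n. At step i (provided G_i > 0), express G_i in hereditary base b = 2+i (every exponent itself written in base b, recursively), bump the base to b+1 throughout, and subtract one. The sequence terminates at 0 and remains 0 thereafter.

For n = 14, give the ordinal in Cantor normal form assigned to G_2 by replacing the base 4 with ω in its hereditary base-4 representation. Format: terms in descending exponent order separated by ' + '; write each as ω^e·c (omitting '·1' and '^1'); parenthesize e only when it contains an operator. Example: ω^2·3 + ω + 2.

base 2: 14 = 2^(2 + 1) + 2^2 + 2; at 3: 3^(3 + 1) + 3^3 + 3 = 111; next = 110
base 3: 110 = 3^(3 + 1) + 3^3 + 2; at 4: 4^(4 + 1) + 4^4 + 2 = 1282; next = 1281
base 4: 1281 = 4^(4 + 1) + 4^4 + 1; at 5: 5^(5 + 1) + 5^5 + 1 = 18751; next = 18750

ω^(ω + 1) + ω^ω + 1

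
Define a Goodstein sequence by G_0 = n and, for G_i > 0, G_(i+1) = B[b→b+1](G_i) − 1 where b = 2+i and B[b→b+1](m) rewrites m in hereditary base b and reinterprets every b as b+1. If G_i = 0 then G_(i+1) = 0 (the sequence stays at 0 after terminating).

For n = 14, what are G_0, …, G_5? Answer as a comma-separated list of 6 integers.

14, 110, 1281, 18750, 326591, 5862840

[0] 14 ≡ 2^(2 + 1) + 2^2 + 2 (base 2). Lift 3: 111. −1: 110.
[1] 110 ≡ 3^(3 + 1) + 3^3 + 2 (base 3). Lift 4: 1282. −1: 1281.
[2] 1281 ≡ 4^(4 + 1) + 4^4 + 1 (base 4). Lift 5: 18751. −1: 18750.
[3] 18750 ≡ 5^(5 + 1) + 5^5 (base 5). Lift 6: 326592. −1: 326591.
[4] 326591 ≡ 6^(6 + 1) + 5·6^5 + 5·6^4 + 5·6^3 + 5·6^2 + 5·6 + 5 (base 6). Lift 7: 5862841. −1: 5862840.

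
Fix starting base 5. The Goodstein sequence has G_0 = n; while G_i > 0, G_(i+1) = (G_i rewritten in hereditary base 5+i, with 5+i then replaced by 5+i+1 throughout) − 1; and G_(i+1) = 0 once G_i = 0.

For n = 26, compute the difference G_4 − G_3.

(0) 26|_5 = 5^2 + 1 ↦ 6^2 + 1|_6 = 37 ⇒ 36
(1) 36|_6 = 6^2 ↦ 7^2|_7 = 49 ⇒ 48
(2) 48|_7 = 6·7 + 6 ↦ 6·8 + 6|_8 = 54 ⇒ 53
(3) 53|_8 = 6·8 + 5 ↦ 6·9 + 5|_9 = 59 ⇒ 58

5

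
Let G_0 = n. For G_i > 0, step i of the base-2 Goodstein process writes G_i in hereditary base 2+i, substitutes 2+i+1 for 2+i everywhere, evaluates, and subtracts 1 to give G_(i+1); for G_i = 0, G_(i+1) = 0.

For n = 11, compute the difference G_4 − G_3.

[0] 11 ≡ 2^(2 + 1) + 2 + 1 (base 2). Lift 3: 85. −1: 84.
[1] 84 ≡ 3^(3 + 1) + 3 (base 3). Lift 4: 1028. −1: 1027.
[2] 1027 ≡ 4^(4 + 1) + 3 (base 4). Lift 5: 15628. −1: 15627.
[3] 15627 ≡ 5^(5 + 1) + 2 (base 5). Lift 6: 279938. −1: 279937.

264310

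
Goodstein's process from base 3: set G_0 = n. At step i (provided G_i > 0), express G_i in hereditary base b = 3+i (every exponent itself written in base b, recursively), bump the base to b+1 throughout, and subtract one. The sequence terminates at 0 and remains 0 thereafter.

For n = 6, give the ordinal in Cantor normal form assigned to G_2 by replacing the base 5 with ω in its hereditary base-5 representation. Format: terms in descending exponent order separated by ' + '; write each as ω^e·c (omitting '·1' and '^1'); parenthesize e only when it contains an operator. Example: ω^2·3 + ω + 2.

i=0: 6 = 2·3 (b=3); 3→4: 2·4 = 8; 8−1 = 7
i=1: 7 = 4 + 3 (b=4); 4→5: 5 + 3 = 8; 8−1 = 7
i=2: 7 = 5 + 2 (b=5); 5→6: 6 + 2 = 8; 8−1 = 7

ω + 2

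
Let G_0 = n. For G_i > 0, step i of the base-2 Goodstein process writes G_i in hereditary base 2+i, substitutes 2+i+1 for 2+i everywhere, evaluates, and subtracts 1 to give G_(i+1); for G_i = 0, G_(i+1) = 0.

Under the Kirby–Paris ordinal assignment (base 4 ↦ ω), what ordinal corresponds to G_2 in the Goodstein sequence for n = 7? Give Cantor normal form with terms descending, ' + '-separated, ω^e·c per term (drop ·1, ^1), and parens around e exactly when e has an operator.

ω^ω + 3

(0) 7|_2 = 2^2 + 2 + 1 ↦ 3^3 + 3 + 1|_3 = 31 ⇒ 30
(1) 30|_3 = 3^3 + 3 ↦ 4^4 + 4|_4 = 260 ⇒ 259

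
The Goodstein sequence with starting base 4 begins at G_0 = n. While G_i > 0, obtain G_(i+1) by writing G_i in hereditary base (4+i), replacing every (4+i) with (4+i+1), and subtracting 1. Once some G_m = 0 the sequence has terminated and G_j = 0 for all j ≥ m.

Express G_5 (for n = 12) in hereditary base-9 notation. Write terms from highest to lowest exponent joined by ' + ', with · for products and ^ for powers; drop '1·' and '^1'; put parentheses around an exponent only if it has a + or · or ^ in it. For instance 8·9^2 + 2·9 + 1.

12 —HB4→ 3·4 —bump→ 3·5 = 15 —(−1)→ 14
14 —HB5→ 2·5 + 4 —bump→ 2·6 + 4 = 16 —(−1)→ 15
15 —HB6→ 2·6 + 3 —bump→ 2·7 + 3 = 17 —(−1)→ 16
16 —HB7→ 2·7 + 2 —bump→ 2·8 + 2 = 18 —(−1)→ 17
17 —HB8→ 2·8 + 1 —bump→ 2·9 + 1 = 19 —(−1)→ 18
18 —HB9→ 2·9 —bump→ 2·10 = 20 —(−1)→ 19

2·9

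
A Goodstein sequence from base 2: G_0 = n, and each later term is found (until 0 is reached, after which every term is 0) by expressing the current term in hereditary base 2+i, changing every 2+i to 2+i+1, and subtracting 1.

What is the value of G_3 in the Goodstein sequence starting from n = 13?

16092

G_0 = 13. HB_2(13) = 2^(2 + 1) + 2^2 + 1. Bump = 109. G_1 = 108.
G_1 = 108. HB_3(108) = 3^(3 + 1) + 3^3. Bump = 1280. G_2 = 1279.
G_2 = 1279. HB_4(1279) = 4^(4 + 1) + 3·4^3 + 3·4^2 + 3·4 + 3. Bump = 16093. G_3 = 16092.
G_3 = 16092. HB_5(16092) = 5^(5 + 1) + 3·5^3 + 3·5^2 + 3·5 + 2. Bump = 280712. G_4 = 280711.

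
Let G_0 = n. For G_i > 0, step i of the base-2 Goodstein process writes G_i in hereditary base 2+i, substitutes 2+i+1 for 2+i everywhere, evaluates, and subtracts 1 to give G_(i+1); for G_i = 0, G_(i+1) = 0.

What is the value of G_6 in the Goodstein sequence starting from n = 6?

187243

base 2: 6 = 2^2 + 2; at 3: 3^3 + 3 = 30; next = 29
base 3: 29 = 3^3 + 2; at 4: 4^4 + 2 = 258; next = 257
base 4: 257 = 4^4 + 1; at 5: 5^5 + 1 = 3126; next = 3125
base 5: 3125 = 5^5; at 6: 6^6 = 46656; next = 46655
base 6: 46655 = 5·6^5 + 5·6^4 + 5·6^3 + 5·6^2 + 5·6 + 5; at 7: 5·7^5 + 5·7^4 + 5·7^3 + 5·7^2 + 5·7 + 5 = 98040; next = 98039
base 7: 98039 = 5·7^5 + 5·7^4 + 5·7^3 + 5·7^2 + 5·7 + 4; at 8: 5·8^5 + 5·8^4 + 5·8^3 + 5·8^2 + 5·8 + 4 = 187244; next = 187243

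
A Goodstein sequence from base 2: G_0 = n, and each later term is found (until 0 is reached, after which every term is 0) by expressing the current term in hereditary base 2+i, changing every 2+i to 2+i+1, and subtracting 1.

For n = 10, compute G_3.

step 0: 10 = 2^(2 + 1) + 2; sub 3 for 2: 3^(3 + 1) + 3; = 84; G_1 = 84−1 = 83
step 1: 83 = 3^(3 + 1) + 2; sub 4 for 3: 4^(4 + 1) + 2; = 1026; G_2 = 1026−1 = 1025
step 2: 1025 = 4^(4 + 1) + 1; sub 5 for 4: 5^(5 + 1) + 1; = 15626; G_3 = 15626−1 = 15625
step 3: 15625 = 5^(5 + 1); sub 6 for 5: 6^(6 + 1); = 279936; G_4 = 279936−1 = 279935

15625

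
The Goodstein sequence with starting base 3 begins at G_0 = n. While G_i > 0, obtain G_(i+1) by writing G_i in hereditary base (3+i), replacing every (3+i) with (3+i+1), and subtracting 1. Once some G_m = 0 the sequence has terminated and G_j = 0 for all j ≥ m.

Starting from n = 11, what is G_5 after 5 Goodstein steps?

43

[0] 11 ≡ 3^2 + 2 (base 3). Lift 4: 18. −1: 17.
[1] 17 ≡ 4^2 + 1 (base 4). Lift 5: 26. −1: 25.
[2] 25 ≡ 5^2 (base 5). Lift 6: 36. −1: 35.
[3] 35 ≡ 5·6 + 5 (base 6). Lift 7: 40. −1: 39.
[4] 39 ≡ 5·7 + 4 (base 7). Lift 8: 44. −1: 43.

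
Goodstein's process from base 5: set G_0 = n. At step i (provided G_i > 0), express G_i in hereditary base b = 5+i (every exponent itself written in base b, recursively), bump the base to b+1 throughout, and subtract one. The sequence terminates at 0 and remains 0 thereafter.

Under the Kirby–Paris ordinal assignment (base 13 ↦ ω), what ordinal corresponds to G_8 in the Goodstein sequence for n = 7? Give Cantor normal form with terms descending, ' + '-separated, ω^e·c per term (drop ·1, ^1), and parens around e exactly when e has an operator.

2

base 5: 7 = 5 + 2; at 6: 6 + 2 = 8; next = 7
base 6: 7 = 6 + 1; at 7: 7 + 1 = 8; next = 7
base 7: 7 = 7; at 8: 8 = 8; next = 7
base 8: 7 = 7; at 9: 7 = 7; next = 6
base 9: 6 = 6; at 10: 6 = 6; next = 5
base 10: 5 = 5; at 11: 5 = 5; next = 4
base 11: 4 = 4; at 12: 4 = 4; next = 3
base 12: 3 = 3; at 13: 3 = 3; next = 2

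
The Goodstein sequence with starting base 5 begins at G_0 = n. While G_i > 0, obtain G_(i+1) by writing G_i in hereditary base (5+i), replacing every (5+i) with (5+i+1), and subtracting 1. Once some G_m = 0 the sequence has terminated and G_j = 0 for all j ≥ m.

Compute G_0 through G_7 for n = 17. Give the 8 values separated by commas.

G_0 = 17. HB_5(17) = 3·5 + 2. Bump = 20. G_1 = 19.
G_1 = 19. HB_6(19) = 3·6 + 1. Bump = 22. G_2 = 21.
G_2 = 21. HB_7(21) = 3·7. Bump = 24. G_3 = 23.
G_3 = 23. HB_8(23) = 2·8 + 7. Bump = 25. G_4 = 24.
G_4 = 24. HB_9(24) = 2·9 + 6. Bump = 26. G_5 = 25.
G_5 = 25. HB_10(25) = 2·10 + 5. Bump = 27. G_6 = 26.
G_6 = 26. HB_11(26) = 2·11 + 4. Bump = 28. G_7 = 27.

17, 19, 21, 23, 24, 25, 26, 27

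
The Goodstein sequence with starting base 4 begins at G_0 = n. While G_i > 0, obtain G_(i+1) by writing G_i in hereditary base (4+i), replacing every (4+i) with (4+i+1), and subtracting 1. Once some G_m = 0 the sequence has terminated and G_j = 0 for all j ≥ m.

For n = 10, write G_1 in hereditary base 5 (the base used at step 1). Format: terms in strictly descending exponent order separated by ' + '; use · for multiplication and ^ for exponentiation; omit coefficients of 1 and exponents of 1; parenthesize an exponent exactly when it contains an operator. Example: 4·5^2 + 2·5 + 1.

2·5 + 1

base 4: 10 = 2·4 + 2; at 5: 2·5 + 2 = 12; next = 11
base 5: 11 = 2·5 + 1; at 6: 2·6 + 1 = 13; next = 12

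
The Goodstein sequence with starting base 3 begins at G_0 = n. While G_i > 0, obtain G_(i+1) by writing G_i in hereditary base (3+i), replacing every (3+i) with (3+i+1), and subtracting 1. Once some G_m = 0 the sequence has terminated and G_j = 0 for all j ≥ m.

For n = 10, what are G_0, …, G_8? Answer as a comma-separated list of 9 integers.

10, 16, 24, 27, 30, 33, 36, 39, 41

(0) 10|_3 = 3^2 + 1 ↦ 4^2 + 1|_4 = 17 ⇒ 16
(1) 16|_4 = 4^2 ↦ 5^2|_5 = 25 ⇒ 24
(2) 24|_5 = 4·5 + 4 ↦ 4·6 + 4|_6 = 28 ⇒ 27
(3) 27|_6 = 4·6 + 3 ↦ 4·7 + 3|_7 = 31 ⇒ 30
(4) 30|_7 = 4·7 + 2 ↦ 4·8 + 2|_8 = 34 ⇒ 33
(5) 33|_8 = 4·8 + 1 ↦ 4·9 + 1|_9 = 37 ⇒ 36
(6) 36|_9 = 4·9 ↦ 4·10|_10 = 40 ⇒ 39
(7) 39|_10 = 3·10 + 9 ↦ 3·11 + 9|_11 = 42 ⇒ 41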